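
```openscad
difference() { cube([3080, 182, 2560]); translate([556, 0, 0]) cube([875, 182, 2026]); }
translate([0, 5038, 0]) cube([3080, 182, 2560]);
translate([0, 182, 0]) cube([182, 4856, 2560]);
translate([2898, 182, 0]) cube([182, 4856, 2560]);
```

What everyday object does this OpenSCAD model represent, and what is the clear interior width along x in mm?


A single room. The interior width is 2716 mm.

Four walls enclosing a rectangle with a door in the front wall — a room. Outside width 3080 minus two 182 mm walls gives 2716 mm.


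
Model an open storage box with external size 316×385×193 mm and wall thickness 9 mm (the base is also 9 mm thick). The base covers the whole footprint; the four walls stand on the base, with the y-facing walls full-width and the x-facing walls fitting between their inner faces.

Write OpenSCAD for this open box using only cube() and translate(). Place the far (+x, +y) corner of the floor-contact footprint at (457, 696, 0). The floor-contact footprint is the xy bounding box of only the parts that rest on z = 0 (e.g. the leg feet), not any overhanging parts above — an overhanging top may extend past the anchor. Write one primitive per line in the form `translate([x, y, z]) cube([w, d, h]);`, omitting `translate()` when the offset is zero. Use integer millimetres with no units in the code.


translate([141, 311, 0]) cube([316, 385, 9]);
translate([141, 311, 9]) cube([316, 9, 184]);
translate([141, 687, 9]) cube([316, 9, 184]);
translate([141, 320, 9]) cube([9, 367, 184]);
translate([448, 320, 9]) cube([9, 367, 184]);


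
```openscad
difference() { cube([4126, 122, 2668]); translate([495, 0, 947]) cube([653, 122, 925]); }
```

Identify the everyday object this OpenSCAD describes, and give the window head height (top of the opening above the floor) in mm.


A wall with a window opening. The window head height is 1872 mm.

A wall with a rectangular opening subtracted — a window. Sill at z = 947, opening 925 mm tall, so the head is at 947 + 925 = 1872 mm.


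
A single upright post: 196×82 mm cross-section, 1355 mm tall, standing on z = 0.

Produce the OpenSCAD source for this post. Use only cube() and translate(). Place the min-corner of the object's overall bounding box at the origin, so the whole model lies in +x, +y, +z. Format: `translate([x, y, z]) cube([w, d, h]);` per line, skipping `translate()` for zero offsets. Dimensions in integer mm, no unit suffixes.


cube([196, 82, 1355]);


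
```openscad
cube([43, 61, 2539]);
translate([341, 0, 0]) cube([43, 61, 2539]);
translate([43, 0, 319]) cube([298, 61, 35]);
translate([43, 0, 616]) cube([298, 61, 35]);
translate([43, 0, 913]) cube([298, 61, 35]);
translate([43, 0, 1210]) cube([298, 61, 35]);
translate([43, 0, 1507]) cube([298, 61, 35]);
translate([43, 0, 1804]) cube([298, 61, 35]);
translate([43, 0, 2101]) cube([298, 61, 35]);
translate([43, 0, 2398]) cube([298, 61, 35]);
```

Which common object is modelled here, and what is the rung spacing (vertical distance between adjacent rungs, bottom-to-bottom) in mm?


A ladder. The rung spacing is 297 mm.

Two tall 43×61 posts with 8 short bars between them — a ladder. Adjacent rungs sit at z = 319 and z = 616, so the spacing is 616 − 319 = 297 mm.


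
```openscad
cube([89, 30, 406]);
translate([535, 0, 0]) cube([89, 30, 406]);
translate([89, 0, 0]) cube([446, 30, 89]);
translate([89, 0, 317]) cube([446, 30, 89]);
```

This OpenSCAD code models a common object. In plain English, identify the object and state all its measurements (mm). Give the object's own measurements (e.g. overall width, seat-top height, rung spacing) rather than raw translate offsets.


A rectangular picture frame lying in the x–z plane (depth along y). The opening is 446 mm wide (x) by 228 mm tall (z), surrounded by a border 89 mm wide on all four sides. The frame is 30 mm deep and is made of two full-height vertical stiles with two horizontal rails fitted between them.


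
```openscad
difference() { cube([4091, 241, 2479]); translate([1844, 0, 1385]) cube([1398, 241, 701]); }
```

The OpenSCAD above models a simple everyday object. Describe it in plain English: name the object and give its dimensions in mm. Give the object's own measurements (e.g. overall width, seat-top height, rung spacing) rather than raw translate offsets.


A wall 4091 mm long (x), 241 mm thick (y), 2479 mm tall, with a rectangular window opening cut through it. The opening is 1398 mm wide and 701 mm tall; its sill is at z = 1385 mm and its near (−x) edge is 1844 mm from the wall's −x end. The opening passes through the full wall thickness.


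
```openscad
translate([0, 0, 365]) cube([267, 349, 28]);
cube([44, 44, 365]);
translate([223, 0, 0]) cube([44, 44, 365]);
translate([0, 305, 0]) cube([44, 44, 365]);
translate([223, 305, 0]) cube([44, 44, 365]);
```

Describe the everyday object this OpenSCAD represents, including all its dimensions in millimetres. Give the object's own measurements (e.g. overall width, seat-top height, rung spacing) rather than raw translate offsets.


A simple wooden stool: a rectangular seat 267 mm (x) by 349 mm (y), 28 mm thick, top face at z = 393 mm, on four square legs, each 44×44 mm in cross-section. The legs rest on z = 0, each flush with a corner of the seat.


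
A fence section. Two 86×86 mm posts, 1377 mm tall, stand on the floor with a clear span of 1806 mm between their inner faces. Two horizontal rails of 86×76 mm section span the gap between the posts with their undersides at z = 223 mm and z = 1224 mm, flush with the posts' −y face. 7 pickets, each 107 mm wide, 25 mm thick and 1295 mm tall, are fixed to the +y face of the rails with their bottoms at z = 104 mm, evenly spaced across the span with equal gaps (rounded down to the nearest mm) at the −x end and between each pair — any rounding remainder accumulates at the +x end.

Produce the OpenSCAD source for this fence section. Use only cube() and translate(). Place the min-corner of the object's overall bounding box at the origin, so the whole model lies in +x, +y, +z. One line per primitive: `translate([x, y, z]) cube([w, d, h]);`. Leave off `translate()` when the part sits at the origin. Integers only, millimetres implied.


cube([86, 86, 1377]);
translate([1892, 0, 0]) cube([86, 86, 1377]);
translate([86, 0, 223]) cube([1806, 86, 76]);
translate([86, 0, 1224]) cube([1806, 86, 76]);
translate([218, 86, 104]) cube([107, 25, 1295]);
translate([457, 86, 104]) cube([107, 25, 1295]);
translate([696, 86, 104]) cube([107, 25, 1295]);
translate([935, 86, 104]) cube([107, 25, 1295]);
translate([1174, 86, 104]) cube([107, 25, 1295]);
translate([1413, 86, 104]) cube([107, 25, 1295]);
translate([1652, 86, 104]) cube([107, 25, 1295]);


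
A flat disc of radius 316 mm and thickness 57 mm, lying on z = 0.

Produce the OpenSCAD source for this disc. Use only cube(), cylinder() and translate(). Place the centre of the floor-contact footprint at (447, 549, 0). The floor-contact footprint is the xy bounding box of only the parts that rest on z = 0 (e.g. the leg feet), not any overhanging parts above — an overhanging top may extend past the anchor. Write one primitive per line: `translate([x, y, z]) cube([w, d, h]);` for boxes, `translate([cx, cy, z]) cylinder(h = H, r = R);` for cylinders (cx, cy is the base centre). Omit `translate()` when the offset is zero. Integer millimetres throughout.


translate([447, 549, 0]) cylinder(h = 57, r = 316);


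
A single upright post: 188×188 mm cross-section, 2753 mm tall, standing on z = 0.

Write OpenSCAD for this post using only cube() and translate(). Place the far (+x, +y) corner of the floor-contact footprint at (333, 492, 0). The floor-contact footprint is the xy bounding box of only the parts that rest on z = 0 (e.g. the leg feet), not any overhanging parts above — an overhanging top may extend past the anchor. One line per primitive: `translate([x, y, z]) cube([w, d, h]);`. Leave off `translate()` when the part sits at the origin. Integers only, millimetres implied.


translate([145, 304, 0]) cube([188, 188, 2753]);


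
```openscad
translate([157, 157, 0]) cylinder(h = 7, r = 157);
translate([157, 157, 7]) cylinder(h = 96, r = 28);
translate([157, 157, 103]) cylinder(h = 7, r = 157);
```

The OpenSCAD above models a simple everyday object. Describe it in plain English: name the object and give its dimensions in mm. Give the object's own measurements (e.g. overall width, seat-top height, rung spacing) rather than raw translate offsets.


A spool: two coaxial disc flanges of radius 157 mm and thickness 7 mm, joined by a core cylinder of radius 28 mm and height 96 mm. The lower flange rests on z = 0 and the three cylinders share a vertical axis.


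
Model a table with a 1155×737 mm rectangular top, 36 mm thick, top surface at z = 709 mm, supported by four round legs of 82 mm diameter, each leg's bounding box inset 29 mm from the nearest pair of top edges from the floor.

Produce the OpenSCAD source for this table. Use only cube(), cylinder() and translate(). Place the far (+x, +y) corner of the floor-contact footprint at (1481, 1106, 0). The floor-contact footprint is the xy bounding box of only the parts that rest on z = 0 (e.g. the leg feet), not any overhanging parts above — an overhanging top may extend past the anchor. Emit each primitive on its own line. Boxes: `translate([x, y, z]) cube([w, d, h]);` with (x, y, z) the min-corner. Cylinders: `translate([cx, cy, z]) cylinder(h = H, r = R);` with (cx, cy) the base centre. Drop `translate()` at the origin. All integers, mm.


translate([355, 398, 673]) cube([1155, 737, 36]);
translate([425, 468, 0]) cylinder(h = 673, r = 41);
translate([1440, 468, 0]) cylinder(h = 673, r = 41);
translate([425, 1065, 0]) cylinder(h = 673, r = 41);
translate([1440, 1065, 0]) cylinder(h = 673, r = 41);


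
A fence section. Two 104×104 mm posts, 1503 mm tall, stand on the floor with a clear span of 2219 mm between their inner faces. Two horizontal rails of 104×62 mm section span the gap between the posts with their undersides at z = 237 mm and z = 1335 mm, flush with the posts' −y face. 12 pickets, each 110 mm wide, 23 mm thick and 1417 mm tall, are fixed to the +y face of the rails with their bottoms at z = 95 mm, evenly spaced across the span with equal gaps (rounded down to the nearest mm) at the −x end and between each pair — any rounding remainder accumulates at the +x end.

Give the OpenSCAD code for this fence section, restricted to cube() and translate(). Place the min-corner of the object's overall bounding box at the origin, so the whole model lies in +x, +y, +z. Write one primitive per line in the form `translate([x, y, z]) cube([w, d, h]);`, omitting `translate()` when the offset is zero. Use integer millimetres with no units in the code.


cube([104, 104, 1503]);
translate([2323, 0, 0]) cube([104, 104, 1503]);
translate([104, 0, 237]) cube([2219, 104, 62]);
translate([104, 0, 1335]) cube([2219, 104, 62]);
translate([173, 104, 95]) cube([110, 23, 1417]);
translate([352, 104, 95]) cube([110, 23, 1417]);
translate([531, 104, 95]) cube([110, 23, 1417]);
translate([710, 104, 95]) cube([110, 23, 1417]);
translate([889, 104, 95]) cube([110, 23, 1417]);
translate([1068, 104, 95]) cube([110, 23, 1417]);
translate([1247, 104, 95]) cube([110, 23, 1417]);
translate([1426, 104, 95]) cube([110, 23, 1417]);
translate([1605, 104, 95]) cube([110, 23, 1417]);
translate([1784, 104, 95]) cube([110, 23, 1417]);
translate([1963, 104, 95]) cube([110, 23, 1417]);
translate([2142, 104, 95]) cube([110, 23, 1417]);


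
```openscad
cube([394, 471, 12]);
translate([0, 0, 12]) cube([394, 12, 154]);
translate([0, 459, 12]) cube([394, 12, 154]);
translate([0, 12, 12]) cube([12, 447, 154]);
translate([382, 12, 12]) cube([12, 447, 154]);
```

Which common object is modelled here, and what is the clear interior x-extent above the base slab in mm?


An open box. The internal width is 370 mm.

A 394×471 base slab with four walls standing on it — an open box. The base is 394 mm wide and the walls are 12 mm thick, so the internal width is 394 − 2 × 12 = 370 mm.


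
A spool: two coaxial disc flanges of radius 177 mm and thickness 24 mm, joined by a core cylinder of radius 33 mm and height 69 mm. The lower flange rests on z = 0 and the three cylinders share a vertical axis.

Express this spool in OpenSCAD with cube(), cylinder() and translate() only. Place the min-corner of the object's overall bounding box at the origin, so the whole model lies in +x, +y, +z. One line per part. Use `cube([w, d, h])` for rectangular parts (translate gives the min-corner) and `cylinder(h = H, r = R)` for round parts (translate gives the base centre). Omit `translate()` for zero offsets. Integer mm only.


translate([177, 177, 0]) cylinder(h = 24, r = 177);
translate([177, 177, 24]) cylinder(h = 69, r = 33);
translate([177, 177, 93]) cylinder(h = 24, r = 177);


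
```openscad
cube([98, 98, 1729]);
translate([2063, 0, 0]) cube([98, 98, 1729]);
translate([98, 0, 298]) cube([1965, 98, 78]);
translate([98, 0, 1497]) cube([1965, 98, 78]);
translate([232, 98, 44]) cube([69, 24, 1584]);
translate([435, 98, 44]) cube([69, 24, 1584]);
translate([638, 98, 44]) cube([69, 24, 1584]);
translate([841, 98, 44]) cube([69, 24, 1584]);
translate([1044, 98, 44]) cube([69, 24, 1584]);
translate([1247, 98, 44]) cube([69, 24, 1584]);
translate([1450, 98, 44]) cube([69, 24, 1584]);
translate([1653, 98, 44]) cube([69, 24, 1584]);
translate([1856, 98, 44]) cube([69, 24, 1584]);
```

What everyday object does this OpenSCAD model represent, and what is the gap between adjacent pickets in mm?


A fence section. The picket gap is 134 mm.

Two posts, two rails, 9 pickets — a fence section. Span 1965 mm holds 9 pickets of 69 mm with 10 equal gaps: ⌊(1965 − 9·69) / 10⌋ = 134 mm.


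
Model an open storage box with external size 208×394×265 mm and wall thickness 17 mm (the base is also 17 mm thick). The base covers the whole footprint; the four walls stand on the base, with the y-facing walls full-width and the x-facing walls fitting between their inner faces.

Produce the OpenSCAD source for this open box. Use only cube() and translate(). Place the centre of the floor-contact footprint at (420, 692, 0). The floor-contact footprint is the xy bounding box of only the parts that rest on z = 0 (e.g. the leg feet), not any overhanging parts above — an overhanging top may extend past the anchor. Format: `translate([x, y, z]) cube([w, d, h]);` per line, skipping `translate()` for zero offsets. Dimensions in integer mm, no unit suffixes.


translate([316, 495, 0]) cube([208, 394, 17]);
translate([316, 495, 17]) cube([208, 17, 248]);
translate([316, 872, 17]) cube([208, 17, 248]);
translate([316, 512, 17]) cube([17, 360, 248]);
translate([507, 512, 17]) cube([17, 360, 248]);


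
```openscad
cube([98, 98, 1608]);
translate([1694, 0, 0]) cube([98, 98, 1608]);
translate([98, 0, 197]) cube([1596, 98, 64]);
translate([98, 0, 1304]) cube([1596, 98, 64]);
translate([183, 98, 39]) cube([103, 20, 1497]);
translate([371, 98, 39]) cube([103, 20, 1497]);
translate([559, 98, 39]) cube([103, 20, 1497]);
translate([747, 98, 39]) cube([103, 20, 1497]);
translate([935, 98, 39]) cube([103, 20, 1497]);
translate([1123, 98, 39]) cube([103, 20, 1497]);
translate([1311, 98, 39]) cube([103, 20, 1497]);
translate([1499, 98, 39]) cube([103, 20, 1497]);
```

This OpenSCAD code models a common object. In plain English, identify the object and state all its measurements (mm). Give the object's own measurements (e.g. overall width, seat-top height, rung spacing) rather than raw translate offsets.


A fence section. Two 98×98 mm posts, 1608 mm tall, stand on the floor with a clear span of 1596 mm between their inner faces. Two horizontal rails of 98×64 mm section span the gap between the posts with their undersides at z = 197 mm and z = 1304 mm, flush with the posts' −y face. 8 pickets, each 103 mm wide, 20 mm thick and 1497 mm tall, are fixed to the +y face of the rails with their bottoms at z = 39 mm, spaced across the span with a 85 mm gap after the −x post and between neighbouring pickets, with 92 mm left before the +x post.


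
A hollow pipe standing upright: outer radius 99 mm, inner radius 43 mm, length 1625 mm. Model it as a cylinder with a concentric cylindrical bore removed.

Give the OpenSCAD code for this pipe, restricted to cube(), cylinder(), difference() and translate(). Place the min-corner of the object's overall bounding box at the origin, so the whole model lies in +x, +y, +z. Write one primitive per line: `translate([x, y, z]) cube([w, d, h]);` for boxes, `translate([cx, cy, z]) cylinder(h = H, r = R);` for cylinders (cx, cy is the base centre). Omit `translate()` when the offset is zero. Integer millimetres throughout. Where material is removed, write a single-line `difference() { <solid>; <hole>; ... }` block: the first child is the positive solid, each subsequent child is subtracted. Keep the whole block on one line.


difference() { translate([99, 99, 0]) cylinder(h = 1625, r = 99); translate([99, 99, 0]) cylinder(h = 1625, r = 43); }


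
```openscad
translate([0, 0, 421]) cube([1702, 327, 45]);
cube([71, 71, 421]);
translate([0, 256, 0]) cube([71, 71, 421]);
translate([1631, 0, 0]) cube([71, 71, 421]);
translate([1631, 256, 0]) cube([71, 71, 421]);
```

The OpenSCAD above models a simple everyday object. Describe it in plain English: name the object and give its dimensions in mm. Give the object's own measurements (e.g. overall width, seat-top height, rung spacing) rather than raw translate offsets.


A bench: a 1702×327 mm seat slab, 45 mm thick, top at z = 466 mm, on four 71×71 mm square legs flush with the seat corners and standing on z = 0.


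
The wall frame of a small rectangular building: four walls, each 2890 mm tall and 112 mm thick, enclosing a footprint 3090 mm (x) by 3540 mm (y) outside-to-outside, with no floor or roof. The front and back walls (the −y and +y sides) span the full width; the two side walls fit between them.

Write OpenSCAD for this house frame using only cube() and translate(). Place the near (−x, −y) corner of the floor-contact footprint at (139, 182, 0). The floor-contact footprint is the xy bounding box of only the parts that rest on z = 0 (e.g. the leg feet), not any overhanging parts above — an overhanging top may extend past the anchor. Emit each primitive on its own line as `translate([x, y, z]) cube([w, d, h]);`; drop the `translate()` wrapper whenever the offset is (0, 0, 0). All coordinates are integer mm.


translate([139, 182, 0]) cube([3090, 112, 2890]);
translate([139, 3610, 0]) cube([3090, 112, 2890]);
translate([139, 294, 0]) cube([112, 3316, 2890]);
translate([3117, 294, 0]) cube([112, 3316, 2890]);


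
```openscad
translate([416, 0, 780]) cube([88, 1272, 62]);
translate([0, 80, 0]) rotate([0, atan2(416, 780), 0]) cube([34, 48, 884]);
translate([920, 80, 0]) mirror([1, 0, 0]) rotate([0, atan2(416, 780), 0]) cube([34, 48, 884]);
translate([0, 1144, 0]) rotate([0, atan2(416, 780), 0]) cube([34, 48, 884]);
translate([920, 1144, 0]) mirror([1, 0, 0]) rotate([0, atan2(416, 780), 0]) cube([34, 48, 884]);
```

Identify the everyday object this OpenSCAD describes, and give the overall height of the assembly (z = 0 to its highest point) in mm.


A sawhorse. The overall height is 842 mm.

A beam across two mirrored pairs of raked legs — a sawhorse. The beam's underside is at z = 780 (matching the legs' vertical rise in atan2(416, 780)) and the beam is 62 mm tall, so its top is at 780 + 62 = 842 mm. The raked legs top out at the beam's underside, so that is the highest point.


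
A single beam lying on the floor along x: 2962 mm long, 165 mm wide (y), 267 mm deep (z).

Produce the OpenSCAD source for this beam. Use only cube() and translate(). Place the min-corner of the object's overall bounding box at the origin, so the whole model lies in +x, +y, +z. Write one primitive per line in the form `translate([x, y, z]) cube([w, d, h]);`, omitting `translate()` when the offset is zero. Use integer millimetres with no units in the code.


cube([2962, 165, 267]);


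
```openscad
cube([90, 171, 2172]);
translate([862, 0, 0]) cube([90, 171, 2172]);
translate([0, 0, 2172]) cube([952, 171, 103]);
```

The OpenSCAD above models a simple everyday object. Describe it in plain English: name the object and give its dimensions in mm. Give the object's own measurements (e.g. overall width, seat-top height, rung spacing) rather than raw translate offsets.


A door frame. The clear opening is 772 mm wide and 2172 mm high. Two 90 mm wide jambs, 171 mm deep, stand either side of the opening from the floor to the top of the opening. A 103 mm thick head sits across the top of both jambs, spanning the full outside width of the frame.


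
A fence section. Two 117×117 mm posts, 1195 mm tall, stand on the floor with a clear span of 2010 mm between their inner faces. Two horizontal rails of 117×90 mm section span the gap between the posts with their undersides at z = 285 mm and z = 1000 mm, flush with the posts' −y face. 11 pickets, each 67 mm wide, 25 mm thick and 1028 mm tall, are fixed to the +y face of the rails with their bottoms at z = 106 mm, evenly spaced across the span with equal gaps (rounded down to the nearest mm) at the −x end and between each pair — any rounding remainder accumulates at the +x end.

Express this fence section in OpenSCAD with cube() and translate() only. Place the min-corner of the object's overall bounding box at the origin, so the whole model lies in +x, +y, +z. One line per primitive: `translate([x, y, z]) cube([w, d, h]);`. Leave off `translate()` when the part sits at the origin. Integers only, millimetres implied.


cube([117, 117, 1195]);
translate([2127, 0, 0]) cube([117, 117, 1195]);
translate([117, 0, 285]) cube([2010, 117, 90]);
translate([117, 0, 1000]) cube([2010, 117, 90]);
translate([223, 117, 106]) cube([67, 25, 1028]);
translate([396, 117, 106]) cube([67, 25, 1028]);
translate([569, 117, 106]) cube([67, 25, 1028]);
translate([742, 117, 106]) cube([67, 25, 1028]);
translate([915, 117, 106]) cube([67, 25, 1028]);
translate([1088, 117, 106]) cube([67, 25, 1028]);
translate([1261, 117, 106]) cube([67, 25, 1028]);
translate([1434, 117, 106]) cube([67, 25, 1028]);
translate([1607, 117, 106]) cube([67, 25, 1028]);
translate([1780, 117, 106]) cube([67, 25, 1028]);
translate([1953, 117, 106]) cube([67, 25, 1028]);


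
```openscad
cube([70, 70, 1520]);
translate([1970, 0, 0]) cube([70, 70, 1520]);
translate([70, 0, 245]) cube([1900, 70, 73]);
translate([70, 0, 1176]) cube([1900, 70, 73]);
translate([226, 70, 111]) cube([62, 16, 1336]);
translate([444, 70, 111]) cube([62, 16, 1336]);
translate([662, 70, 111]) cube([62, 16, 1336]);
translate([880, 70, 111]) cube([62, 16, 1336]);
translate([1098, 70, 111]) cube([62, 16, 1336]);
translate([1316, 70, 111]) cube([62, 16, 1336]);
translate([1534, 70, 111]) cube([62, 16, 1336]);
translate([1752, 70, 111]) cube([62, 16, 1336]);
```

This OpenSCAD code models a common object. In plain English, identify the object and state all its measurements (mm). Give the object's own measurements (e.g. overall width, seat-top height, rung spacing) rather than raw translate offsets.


A fence section. Two 70×70 mm posts, 1520 mm tall, stand on the floor with a clear span of 1900 mm between their inner faces. Two horizontal rails of 70×73 mm section span the gap between the posts with their undersides at z = 245 mm and z = 1176 mm, flush with the posts' −y face. 8 pickets, each 62 mm wide, 16 mm thick and 1336 mm tall, are fixed to the +y face of the rails with their bottoms at z = 111 mm, spaced across the span with a 156 mm gap after the −x post and between neighbouring pickets and before the +x post.


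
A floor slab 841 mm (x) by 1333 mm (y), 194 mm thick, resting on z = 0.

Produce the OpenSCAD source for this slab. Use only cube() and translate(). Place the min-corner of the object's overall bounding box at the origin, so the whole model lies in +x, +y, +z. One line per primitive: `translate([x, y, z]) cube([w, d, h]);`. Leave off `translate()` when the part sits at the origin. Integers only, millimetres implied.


cube([841, 1333, 194]);


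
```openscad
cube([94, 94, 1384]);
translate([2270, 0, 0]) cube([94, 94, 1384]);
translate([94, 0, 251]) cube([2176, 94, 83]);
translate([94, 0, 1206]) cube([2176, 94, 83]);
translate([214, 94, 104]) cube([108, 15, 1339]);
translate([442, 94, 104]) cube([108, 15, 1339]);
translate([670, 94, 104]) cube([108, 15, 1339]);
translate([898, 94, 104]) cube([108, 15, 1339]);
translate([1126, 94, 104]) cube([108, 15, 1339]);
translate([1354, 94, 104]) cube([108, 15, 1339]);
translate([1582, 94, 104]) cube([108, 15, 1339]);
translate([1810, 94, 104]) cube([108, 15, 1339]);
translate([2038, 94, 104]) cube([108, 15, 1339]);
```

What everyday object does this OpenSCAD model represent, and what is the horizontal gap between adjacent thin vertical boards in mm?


A fence section. The picket gap is 120 mm.

Two posts, two rails, 9 pickets — a fence section. Span 2176 mm holds 9 pickets of 108 mm with 10 equal gaps: ⌊(2176 − 9·108) / 10⌋ = 120 mm.


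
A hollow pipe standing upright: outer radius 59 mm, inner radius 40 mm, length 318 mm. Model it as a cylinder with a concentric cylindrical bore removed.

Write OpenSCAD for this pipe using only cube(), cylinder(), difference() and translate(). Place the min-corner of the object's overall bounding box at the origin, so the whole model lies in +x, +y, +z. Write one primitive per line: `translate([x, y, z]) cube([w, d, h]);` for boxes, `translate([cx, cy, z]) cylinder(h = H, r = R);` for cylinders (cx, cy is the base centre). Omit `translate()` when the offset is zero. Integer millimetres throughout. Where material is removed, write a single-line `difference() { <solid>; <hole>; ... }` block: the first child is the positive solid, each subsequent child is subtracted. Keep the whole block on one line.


difference() { translate([59, 59, 0]) cylinder(h = 318, r = 59); translate([59, 59, 0]) cylinder(h = 318, r = 40); }


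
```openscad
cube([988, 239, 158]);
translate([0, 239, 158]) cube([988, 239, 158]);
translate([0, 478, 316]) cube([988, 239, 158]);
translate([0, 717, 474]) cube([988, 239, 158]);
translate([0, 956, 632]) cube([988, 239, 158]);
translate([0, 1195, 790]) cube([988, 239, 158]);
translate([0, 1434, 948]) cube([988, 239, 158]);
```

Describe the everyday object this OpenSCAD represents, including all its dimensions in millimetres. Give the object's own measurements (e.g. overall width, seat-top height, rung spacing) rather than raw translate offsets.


A straight staircase of 7 solid steps. Each step is 988 mm wide (x), 239 mm deep (y, the going) and 158 mm tall (the rise). The first step rests on the floor; each subsequent step sits one going further in +y and one rise higher in +z, directly behind and above the previous step with no overlap.


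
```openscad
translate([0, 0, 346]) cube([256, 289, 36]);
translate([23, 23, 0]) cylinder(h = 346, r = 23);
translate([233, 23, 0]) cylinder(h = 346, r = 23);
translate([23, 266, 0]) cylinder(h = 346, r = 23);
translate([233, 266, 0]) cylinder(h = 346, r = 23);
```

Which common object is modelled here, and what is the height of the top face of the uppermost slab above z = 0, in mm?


A stool. The seat height is 382 mm.

A 256×289×36 slab at z = 346 on four corner cylinders — a stool. The seat top is 346 + 36 = 382 mm.


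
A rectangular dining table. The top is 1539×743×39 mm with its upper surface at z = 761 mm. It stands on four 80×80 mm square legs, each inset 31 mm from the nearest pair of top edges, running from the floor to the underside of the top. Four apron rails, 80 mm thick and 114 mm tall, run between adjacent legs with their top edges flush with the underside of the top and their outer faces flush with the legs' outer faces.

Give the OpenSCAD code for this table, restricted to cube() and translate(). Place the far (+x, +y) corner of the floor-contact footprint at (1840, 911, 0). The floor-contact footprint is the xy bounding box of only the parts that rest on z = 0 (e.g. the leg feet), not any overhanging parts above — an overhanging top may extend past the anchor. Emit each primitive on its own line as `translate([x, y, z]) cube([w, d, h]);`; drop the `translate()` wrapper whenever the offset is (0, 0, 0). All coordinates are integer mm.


// leg_h = 761 - 39 = 722
// apron z = 722 - 114 = 608
translate([332, 199, 722]) cube([1539, 743, 39]);
translate([363, 230, 0]) cube([80, 80, 722]);
translate([1760, 230, 0]) cube([80, 80, 722]);
translate([363, 831, 0]) cube([80, 80, 722]);
translate([1760, 831, 0]) cube([80, 80, 722]);
translate([443, 230, 608]) cube([1317, 80, 114]);
translate([443, 831, 608]) cube([1317, 80, 114]);
translate([363, 310, 608]) cube([80, 521, 114]);
translate([1760, 310, 608]) cube([80, 521, 114]);


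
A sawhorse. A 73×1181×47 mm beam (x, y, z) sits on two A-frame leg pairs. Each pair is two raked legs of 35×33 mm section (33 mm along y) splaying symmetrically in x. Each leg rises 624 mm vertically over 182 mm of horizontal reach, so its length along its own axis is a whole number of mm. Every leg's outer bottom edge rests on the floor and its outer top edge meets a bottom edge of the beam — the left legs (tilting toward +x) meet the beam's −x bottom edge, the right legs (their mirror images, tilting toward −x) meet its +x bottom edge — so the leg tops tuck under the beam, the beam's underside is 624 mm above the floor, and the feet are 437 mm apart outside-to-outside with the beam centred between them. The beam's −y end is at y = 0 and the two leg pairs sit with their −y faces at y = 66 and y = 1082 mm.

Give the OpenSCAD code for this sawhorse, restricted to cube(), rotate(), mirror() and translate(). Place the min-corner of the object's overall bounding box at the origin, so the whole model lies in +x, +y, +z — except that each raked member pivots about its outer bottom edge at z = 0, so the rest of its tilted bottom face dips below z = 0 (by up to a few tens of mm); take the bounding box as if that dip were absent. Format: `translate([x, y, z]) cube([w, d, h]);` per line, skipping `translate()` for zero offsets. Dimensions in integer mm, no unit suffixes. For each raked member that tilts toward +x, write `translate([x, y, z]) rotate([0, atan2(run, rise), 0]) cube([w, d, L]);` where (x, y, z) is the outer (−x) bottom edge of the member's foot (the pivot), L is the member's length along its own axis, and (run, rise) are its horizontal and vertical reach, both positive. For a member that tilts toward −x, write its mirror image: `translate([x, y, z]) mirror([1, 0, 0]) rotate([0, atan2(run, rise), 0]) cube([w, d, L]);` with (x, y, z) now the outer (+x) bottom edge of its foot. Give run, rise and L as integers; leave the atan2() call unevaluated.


translate([182, 0, 624]) cube([73, 1181, 47]);
translate([0, 66, 0]) rotate([0, atan2(182, 624), 0]) cube([35, 33, 650]);
translate([437, 66, 0]) mirror([1, 0, 0]) rotate([0, atan2(182, 624), 0]) cube([35, 33, 650]);
translate([0, 1082, 0]) rotate([0, atan2(182, 624), 0]) cube([35, 33, 650]);
translate([437, 1082, 0]) mirror([1, 0, 0]) rotate([0, atan2(182, 624), 0]) cube([35, 33, 650]);


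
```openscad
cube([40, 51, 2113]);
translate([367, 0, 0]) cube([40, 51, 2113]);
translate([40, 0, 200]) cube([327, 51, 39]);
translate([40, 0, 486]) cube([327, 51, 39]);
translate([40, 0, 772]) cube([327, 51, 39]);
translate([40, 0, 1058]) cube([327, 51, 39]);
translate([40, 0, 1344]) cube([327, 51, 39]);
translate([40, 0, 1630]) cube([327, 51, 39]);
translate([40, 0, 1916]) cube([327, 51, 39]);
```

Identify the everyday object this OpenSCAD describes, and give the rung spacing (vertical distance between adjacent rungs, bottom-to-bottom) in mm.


A ladder. The rung spacing is 286 mm.

Two tall 40×51 posts with 7 short bars between them — a ladder. Adjacent rungs sit at z = 200 and z = 486, so the spacing is 486 − 200 = 286 mm.


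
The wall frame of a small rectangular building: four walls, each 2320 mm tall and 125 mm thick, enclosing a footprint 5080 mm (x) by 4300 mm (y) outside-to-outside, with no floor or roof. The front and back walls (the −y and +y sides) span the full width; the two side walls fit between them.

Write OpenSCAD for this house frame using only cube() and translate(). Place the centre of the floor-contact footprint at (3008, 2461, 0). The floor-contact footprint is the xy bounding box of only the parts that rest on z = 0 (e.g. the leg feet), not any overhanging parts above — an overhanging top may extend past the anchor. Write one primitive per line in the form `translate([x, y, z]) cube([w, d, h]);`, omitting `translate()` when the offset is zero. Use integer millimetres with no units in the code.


translate([468, 311, 0]) cube([5080, 125, 2320]);
translate([468, 4486, 0]) cube([5080, 125, 2320]);
translate([468, 436, 0]) cube([125, 4050, 2320]);
translate([5423, 436, 0]) cube([125, 4050, 2320]);


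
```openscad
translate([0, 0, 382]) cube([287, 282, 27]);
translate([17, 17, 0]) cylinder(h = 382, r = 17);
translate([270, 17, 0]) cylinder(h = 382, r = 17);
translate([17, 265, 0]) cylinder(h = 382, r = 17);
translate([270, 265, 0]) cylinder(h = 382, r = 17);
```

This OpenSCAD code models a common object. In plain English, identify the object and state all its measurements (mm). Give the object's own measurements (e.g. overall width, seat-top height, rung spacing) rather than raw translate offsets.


A simple wooden stool: a rectangular seat 287 mm (x) by 282 mm (y), 27 mm thick, top face at z = 409 mm, on four round legs, each 34 mm in diameter. The legs rest on z = 0, each leg's axis is inset half a diameter from the nearest pair of seat edges (so the leg's bounding box is flush with the corner).


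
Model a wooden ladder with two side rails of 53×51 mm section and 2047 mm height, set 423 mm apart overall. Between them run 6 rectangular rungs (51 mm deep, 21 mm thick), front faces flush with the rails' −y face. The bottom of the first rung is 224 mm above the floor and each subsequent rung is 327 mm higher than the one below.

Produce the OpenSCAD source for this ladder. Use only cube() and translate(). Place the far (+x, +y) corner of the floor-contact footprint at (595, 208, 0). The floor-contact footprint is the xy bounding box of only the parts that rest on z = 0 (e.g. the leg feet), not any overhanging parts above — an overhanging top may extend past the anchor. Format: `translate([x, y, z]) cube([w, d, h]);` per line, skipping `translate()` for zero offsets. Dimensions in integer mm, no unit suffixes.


translate([172, 157, 0]) cube([53, 51, 2047]);
translate([542, 157, 0]) cube([53, 51, 2047]);
translate([225, 157, 224]) cube([317, 51, 21]);
translate([225, 157, 551]) cube([317, 51, 21]);
translate([225, 157, 878]) cube([317, 51, 21]);
translate([225, 157, 1205]) cube([317, 51, 21]);
translate([225, 157, 1532]) cube([317, 51, 21]);
translate([225, 157, 1859]) cube([317, 51, 21]);


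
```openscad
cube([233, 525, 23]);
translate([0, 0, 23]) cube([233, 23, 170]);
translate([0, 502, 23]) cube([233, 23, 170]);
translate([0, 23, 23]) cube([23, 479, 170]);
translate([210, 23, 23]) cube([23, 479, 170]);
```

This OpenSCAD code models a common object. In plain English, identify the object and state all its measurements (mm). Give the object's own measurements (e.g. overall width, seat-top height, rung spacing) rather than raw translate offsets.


An open-topped rectangular box: outside dimensions 233×525×193 mm, with a uniform wall and base thickness of 23 mm. The base is a full 233×525 slab on the floor; four walls sit on top of the base. The front and back walls (the −y and +y sides) span the full width; the two side walls fit between them.


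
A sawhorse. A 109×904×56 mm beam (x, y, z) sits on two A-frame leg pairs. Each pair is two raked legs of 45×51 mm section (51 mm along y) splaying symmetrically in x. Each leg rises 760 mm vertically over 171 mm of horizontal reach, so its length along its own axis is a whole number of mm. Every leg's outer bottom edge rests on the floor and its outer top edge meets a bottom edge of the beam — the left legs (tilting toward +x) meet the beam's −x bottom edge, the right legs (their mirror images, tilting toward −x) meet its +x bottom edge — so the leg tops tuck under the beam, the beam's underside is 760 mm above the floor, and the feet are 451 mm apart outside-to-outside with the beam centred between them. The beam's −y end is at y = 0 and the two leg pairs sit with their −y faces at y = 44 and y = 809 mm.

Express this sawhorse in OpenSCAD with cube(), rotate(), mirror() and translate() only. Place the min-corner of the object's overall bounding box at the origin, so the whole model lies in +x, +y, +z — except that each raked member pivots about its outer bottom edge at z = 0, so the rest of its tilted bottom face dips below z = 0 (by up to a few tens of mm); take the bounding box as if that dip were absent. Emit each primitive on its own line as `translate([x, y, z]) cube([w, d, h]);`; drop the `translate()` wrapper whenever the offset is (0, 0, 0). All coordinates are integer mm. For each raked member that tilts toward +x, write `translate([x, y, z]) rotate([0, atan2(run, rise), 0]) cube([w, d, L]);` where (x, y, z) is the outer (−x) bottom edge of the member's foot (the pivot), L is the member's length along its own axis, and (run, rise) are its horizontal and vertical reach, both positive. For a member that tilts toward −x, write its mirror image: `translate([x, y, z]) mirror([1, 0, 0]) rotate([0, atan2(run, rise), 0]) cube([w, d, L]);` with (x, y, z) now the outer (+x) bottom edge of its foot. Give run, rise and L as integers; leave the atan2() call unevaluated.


translate([171, 0, 760]) cube([109, 904, 56]);
translate([0, 44, 0]) rotate([0, atan2(171, 760), 0]) cube([45, 51, 779]);
translate([451, 44, 0]) mirror([1, 0, 0]) rotate([0, atan2(171, 760), 0]) cube([45, 51, 779]);
translate([0, 809, 0]) rotate([0, atan2(171, 760), 0]) cube([45, 51, 779]);
translate([451, 809, 0]) mirror([1, 0, 0]) rotate([0, atan2(171, 760), 0]) cube([45, 51, 779]);


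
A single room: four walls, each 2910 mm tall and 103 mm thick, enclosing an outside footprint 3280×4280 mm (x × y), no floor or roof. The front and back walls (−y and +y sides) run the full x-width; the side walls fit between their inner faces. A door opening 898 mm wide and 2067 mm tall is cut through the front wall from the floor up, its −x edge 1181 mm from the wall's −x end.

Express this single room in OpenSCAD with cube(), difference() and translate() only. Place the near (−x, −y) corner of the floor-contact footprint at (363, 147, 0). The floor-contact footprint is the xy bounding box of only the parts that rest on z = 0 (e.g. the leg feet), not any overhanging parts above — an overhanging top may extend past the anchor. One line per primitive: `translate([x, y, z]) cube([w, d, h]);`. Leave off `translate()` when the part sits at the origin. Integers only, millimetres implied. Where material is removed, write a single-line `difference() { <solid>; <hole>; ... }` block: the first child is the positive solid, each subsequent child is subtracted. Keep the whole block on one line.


difference() { translate([363, 147, 0]) cube([3280, 103, 2910]); translate([1544, 147, 0]) cube([898, 103, 2067]); }
translate([363, 4324, 0]) cube([3280, 103, 2910]);
translate([363, 250, 0]) cube([103, 4074, 2910]);
translate([3540, 250, 0]) cube([103, 4074, 2910]);


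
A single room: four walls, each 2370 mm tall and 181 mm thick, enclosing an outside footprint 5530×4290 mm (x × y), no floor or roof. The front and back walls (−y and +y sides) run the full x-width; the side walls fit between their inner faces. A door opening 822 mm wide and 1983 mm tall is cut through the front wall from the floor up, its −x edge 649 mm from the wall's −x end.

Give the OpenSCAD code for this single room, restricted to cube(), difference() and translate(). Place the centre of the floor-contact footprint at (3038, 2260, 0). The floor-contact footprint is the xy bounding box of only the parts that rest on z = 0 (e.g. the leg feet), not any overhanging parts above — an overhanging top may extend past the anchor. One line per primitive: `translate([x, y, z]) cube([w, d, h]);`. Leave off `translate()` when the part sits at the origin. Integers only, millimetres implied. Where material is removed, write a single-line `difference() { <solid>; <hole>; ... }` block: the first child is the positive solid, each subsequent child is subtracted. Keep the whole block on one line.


difference() { translate([273, 115, 0]) cube([5530, 181, 2370]); translate([922, 115, 0]) cube([822, 181, 1983]); }
translate([273, 4224, 0]) cube([5530, 181, 2370]);
translate([273, 296, 0]) cube([181, 3928, 2370]);
translate([5622, 296, 0]) cube([181, 3928, 2370]);
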